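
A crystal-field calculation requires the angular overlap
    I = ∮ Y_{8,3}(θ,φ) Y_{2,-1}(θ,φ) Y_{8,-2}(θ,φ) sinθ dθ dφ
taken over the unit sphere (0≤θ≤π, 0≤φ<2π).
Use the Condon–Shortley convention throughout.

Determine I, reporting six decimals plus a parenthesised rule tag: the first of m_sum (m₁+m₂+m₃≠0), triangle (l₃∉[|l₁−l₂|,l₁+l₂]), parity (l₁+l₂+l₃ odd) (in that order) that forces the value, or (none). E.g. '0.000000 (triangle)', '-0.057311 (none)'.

Rules hold: Σm=0, L=18 even, 6≤8≤10.
N = 17·5·17 = 1445
Δ = 2!·14!·2!/19! = 1/348840
Racah Σ t=0..2: t=0:+1/116121600 t=1:−1/25401600 t=2:+1/116121600 = -1/45158400
⇒ 3j(8 2 8; 0 0 0)² = 24/1615, sgn -1
Racah Σ t=0..1: t=0:+1/87091200 t=1:−1/174182400 = 1/174182400
⇒ 3j(8 2 8; 3 -1 -2)² = 55/7752, sgn +1
4πI² = N·(3j₀)²·(3jₘ)² = 55/361
I = -1·√(0.152355/4π) = -0.11010900
No selection rule forces the value: the integral is nonzero (none).

-0.110109 (none)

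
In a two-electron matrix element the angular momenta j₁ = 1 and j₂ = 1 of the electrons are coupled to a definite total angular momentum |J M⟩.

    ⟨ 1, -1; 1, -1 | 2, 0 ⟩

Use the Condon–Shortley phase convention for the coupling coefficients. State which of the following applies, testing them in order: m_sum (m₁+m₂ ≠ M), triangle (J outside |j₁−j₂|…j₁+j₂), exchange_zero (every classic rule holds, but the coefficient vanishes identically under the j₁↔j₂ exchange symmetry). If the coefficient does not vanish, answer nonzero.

m-sum: m₁+m₂ = -1+(-1) = -2, M = 0  ✗ ⇒ coefficient is 0

m_sum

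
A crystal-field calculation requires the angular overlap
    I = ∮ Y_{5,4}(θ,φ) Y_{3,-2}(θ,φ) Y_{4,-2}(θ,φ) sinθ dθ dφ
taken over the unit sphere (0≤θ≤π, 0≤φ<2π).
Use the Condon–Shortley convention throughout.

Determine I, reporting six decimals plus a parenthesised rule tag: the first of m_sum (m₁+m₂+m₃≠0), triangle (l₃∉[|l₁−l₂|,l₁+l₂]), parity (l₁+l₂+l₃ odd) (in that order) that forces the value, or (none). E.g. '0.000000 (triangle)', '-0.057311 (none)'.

Rules hold: Σm=0, L=12 even, 2≤4≤8.
N = 11·7·9 = 693
Δ = 4!·6!·2!/13! = 1/180180
Racah Σ t=1..3: t=1:−1/576 t=2:+1/144 t=3:−1/576 = 1/288
⇒ 3j(5 3 4; 0 0 0)² = 20/1001, sgn +1
Racah Σ t=0..1: t=0:+1/2880 t=1:−1/8640 = 1/4320
⇒ 3j(5 3 4; 4 -2 -2)² = 8/429, sgn +1
4πI² = N·(3j₀)²·(3jₘ)² = 480/1859
I = +1·√(0.258203/4π) = 0.14334284
No selection rule forces the value: the integral is nonzero (none).

0.143343 (none)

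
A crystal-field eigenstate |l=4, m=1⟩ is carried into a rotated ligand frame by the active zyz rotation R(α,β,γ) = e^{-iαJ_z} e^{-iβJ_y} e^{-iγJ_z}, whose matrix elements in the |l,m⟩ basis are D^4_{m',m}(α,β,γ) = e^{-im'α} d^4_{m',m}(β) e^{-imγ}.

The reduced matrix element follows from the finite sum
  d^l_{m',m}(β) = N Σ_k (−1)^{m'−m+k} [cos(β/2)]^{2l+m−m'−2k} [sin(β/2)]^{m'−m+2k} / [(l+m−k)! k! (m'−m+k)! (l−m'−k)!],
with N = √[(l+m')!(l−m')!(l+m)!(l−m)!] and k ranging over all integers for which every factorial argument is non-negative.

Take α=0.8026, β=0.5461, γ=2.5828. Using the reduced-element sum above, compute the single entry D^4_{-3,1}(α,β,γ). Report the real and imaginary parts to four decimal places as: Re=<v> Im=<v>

First d^4_{-3,1}(β=0.5461), then the phase factors e^{-i(-3)α} and e^{-i(1)γ}:
Half-angle: c=0.962953, s=0.269670. N=√(1·5040·120·6)=1904.940944
k: max(0,(1)−(-3))=4 … min(4+(1),4−(-3))=5
  k=4: (−1)^0·1904.9409/(144)·0.9630^4·0.2697^4 = +0.060154
  k=5: (−1)^1·1904.9409/(240)·0.9630^2·0.2697^6 = -0.002831
d^4_{-3,1}(0.5461) = +0.060154 -0.002831 = +0.057324
Attach z-rotation phases: D = e^{-i(-3)(0.8026)}·(+0.057324)·e^{-i(1)(2.5828)} = +0.056448-0.009981i

Re=0.0564 Im=-0.0100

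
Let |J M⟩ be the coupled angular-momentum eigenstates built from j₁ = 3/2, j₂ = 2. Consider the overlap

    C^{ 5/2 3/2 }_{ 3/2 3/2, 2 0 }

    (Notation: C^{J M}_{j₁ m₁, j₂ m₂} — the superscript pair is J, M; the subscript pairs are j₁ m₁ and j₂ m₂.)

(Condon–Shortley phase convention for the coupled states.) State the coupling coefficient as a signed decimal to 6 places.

j₁+j₂−J=1  J+j₁−j₂=2  J−j₁+j₂=3  j₁+j₂+J+1=7
(j₁±m₁, j₂±m₂, J±M) = (3,0,2,2,4,1)
P² = 288/35
sum k=0..0:
  [0] +1/4 = 1/4
S = 1/4
C² = P²·S² = 18/35 ; C = +0.717137

+0.717137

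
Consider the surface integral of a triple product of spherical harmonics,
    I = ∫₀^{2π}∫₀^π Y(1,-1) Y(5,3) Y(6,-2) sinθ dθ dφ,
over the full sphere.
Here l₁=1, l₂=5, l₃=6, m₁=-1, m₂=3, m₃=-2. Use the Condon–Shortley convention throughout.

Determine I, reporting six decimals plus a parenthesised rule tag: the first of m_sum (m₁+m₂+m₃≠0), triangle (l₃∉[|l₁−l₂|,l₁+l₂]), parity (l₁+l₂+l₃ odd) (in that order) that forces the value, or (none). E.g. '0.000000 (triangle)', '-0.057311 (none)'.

0.100084 (none)

Rules hold: Σm=0, L=12 even, 4≤6≤6.
N = 3·11·13 = 429
Δ = 0!·2!·10!/13! = 1/858
Racah Σ t=0..0: t=0:+1/14400 = 1/14400
⇒ 3j(1 5 6; 0 0 0)² = 6/143, sgn +1
Racah Σ t=0..0: t=0:+1/161280 = 1/161280
⇒ 3j(1 5 6; -1 3 -2)² = 1/143, sgn +1
4πI² = N·(3j₀)²·(3jₘ)² = 18/143
I = +1·√(0.125874/4π) = 0.10008369
No selection rule forces the value: the integral is nonzero (none).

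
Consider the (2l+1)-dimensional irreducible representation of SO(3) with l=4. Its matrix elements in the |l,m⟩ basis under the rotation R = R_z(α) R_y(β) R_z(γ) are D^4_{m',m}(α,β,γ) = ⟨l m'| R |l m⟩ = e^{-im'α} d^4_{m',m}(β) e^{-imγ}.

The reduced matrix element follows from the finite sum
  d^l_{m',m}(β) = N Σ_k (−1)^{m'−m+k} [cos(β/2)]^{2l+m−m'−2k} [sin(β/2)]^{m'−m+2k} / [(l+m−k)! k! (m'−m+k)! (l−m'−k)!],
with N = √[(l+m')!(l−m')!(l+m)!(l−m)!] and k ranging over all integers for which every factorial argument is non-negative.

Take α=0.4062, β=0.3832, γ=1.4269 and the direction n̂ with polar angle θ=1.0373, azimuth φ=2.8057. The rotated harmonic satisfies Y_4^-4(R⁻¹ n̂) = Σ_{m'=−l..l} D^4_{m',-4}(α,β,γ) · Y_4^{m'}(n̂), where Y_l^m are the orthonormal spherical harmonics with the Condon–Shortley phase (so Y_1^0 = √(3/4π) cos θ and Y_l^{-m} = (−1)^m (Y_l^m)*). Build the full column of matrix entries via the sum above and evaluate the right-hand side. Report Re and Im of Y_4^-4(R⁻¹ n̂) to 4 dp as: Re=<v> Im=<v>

Need the full column D^4_{m',-4} for m'=−4..4 at α=0.4062, β=0.3832, γ=1.4269.
cos(β/2)=0.981701, sin(β/2)=0.190430
d^4_{-4,-4}: single k=0 term ⇒ +0.862647;  D = +0.429816+0.747943i
d^4_{-3,-4}: single k=0 term ⇒ -0.473297;  D = -0.378776-0.283794i
d^4_{-2,-4}: single k=0 term ⇒ +0.171761;  D = +0.166967+0.040296i
d^4_{-1,-4}: single k=0 term ⇒ -0.047119;  D = -0.046445+0.007943i
d^4_{0,-4}: single k=0 term ⇒ +0.010219;  D = +0.008572-0.005562i
d^4_{1,-4}: single k=0 term ⇒ -0.001773;  D = -0.000985+0.001474i
d^4_{2,-4}: single k=0 term ⇒ +0.000243;  D = +0.000044-0.000239i
d^4_{3,-4}: single k=0 term ⇒ -0.000025;  D = +0.000006+0.000025i
d^4_{4,-4}: single k=0 term ⇒ +0.000002;  D = -0.000001-0.000001i
Y_4^{m'}(θ=1.0373,φ=2.8057) and Σ D·Y over m':
  (+0.4298+0.7479i)·(+0.0548+0.2370i)  (-0.3788-0.2838i)·(-0.2169-0.3436i)  (+0.1670+0.0403i)·(+0.1573+0.1251i)  (-0.0464+0.0079i)·(+0.2327+0.0812i)  (+0.0086-0.0056i)·(-0.2558+0.0000i)  (-0.0010+0.0015i)·(-0.2327+0.0812i)  (+0.0000-0.0002i)·(+0.1573-0.1251i)  (+0.0000+0.0000i)·(+0.2169-0.3436i)  (-0.0000-0.0000i)·(+0.0548-0.2370i)
Y_4^-4(R⁻¹ n̂) = -0.161371+0.360804i

Re=-0.1614 Im=0.3608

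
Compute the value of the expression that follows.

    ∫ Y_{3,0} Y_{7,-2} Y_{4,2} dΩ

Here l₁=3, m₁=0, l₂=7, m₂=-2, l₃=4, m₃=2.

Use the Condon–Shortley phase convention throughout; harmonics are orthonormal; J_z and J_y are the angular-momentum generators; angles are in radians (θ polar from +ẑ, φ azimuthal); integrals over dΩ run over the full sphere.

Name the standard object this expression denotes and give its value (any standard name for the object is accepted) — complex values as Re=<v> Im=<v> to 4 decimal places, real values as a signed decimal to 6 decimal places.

This is a Gaunt coefficient — the integral of a triple product of spherical harmonics over the sphere.
Checks pass: Σm=0; 14 even; l₃=4∈[4,10].
(2·3+1)(2·7+1)(2·4+1) = 945
Δ: 6! 0! 8! / 15! → 1/45045
sum: t=3:−1/20736 = -1/20736
3j²(3 7 4; 0 0 0) = Δ·Π!·Σ² = 35/1287  (sign -1)
sum: t=3:−1/51840 = -1/51840
3j²(3 7 4; 0 -2 2) = Δ·Π!·Σ² = 8/429  (sign -1)
combine: 4πI² = 945·35/1287·8/429 = 9800/20449
take √, sign +1: I = 0.19528643

Gaunt coefficient, +0.195286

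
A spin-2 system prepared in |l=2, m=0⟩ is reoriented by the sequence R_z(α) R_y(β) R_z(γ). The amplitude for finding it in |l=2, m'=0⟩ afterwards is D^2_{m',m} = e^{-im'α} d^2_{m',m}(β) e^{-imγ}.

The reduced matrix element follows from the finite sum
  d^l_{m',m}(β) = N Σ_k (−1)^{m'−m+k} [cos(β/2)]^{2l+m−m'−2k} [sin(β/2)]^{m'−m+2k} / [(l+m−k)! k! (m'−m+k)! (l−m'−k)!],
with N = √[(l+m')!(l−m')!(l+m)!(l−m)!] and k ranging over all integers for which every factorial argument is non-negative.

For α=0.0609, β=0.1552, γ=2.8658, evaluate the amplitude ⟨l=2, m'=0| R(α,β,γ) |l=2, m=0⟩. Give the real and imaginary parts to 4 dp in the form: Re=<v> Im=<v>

Re=0.9642 Im=0.0000

D^2_{0,0}(0.0609,0.1552,2.8658) = e^{-i·0·0.0609}·d^2_{0,0}(0.1552)·e^{-i·0·2.8658}. Compute d first:
Half-angle: c=0.996991, s=0.077522. N=√(2·2·2·2)=4.000000
The bounds max(0,m−m')=0 and min(l+m,l−m')=2 give 3 terms
  k=0: (−1)^0·4.0000/(4)·0.9970^4·0.0775^0 = +0.988017
  k=1: (−1)^1·4.0000/(1)·0.9970^2·0.0775^2 = -0.023894
  k=2: (−1)^2·4.0000/(4)·0.9970^0·0.0775^4 = +0.000036
d^2_{0,0}(0.1552) = +0.988017 -0.023894 +0.000036 = +0.964159
Phases: e^{-i·(0)·0.0609}=+1.000000+0.000000i, e^{-i·(0)·2.8658}=+1.000000+0.000000i ⇒ D=+0.964159+0.000000i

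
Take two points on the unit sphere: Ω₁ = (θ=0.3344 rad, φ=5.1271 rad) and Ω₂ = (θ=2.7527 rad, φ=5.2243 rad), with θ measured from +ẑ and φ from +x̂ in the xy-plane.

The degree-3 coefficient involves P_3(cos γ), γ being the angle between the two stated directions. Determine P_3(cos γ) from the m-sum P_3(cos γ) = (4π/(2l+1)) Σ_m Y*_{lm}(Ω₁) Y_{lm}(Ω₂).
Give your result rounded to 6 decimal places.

0.069720

Expand P_3 via completeness: Σ_{m} conj(Y_{3,m}) at Ω₁ times Y_{3,m} at Ω₂ —
  m=-3: (-0.01397 + 0.00473j) × (-0.02273 - 0.00080j) = 0.00032 - 0.00010j  (running Σ = 0.00032 - 0.00010j)
  m=-2: (-0.07022 - 0.07669j) × (0.07071 - 0.11612j) = -0.01387 + 0.00273j  (running Σ = -0.01355 + 0.00263j)
  m=-1: (0.14793 - 0.33603j) × (0.19695 + 0.35053j) = 0.14692 - 0.01433j  (running Σ = 0.13337 - 0.01169j)
  m=0: (0.51516 + 0.00000j) × (-0.44240 + 0.00000j) = -0.22791 + 0.00000j  (running Σ = -0.09454 - 0.01169j)
  m=1: (-0.14793 - 0.33603j) × (-0.19695 + 0.35053j) = 0.14692 + 0.01433j  (running Σ = 0.05239 + 0.00263j)
  m=2: (-0.07022 + 0.07669j) × (0.07071 + 0.11612j) = -0.01387 - 0.00273j  (running Σ = 0.03852 - 0.00010j)
  m=3: (0.01397 + 0.00473j) × (0.02273 - 0.00080j) = 0.00032 + 0.00010j  (running Σ = 0.03884 - 0.00000j)
Total Σ_m = 0.03884 - 0.00000j. Multiply by 1.795196: 0.06972 - 0.00000j. P_3(cos γ) = 0.069720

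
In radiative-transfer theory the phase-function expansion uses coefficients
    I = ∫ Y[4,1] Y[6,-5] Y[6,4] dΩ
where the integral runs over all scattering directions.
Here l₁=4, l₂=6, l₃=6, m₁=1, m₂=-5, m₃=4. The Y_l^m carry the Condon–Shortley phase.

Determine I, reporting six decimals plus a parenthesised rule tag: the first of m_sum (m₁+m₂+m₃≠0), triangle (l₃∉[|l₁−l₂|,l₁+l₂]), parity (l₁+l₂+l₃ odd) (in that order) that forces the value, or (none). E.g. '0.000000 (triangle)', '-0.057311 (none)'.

0.047465 (none)

m-sum 0 ✓  L=16 even ✓  2≤6≤10 ✓
Π(2lᵢ+1) = 9×13×13 = 1521
triangle coeff Δ(4,6,6) = 1/15315300
Σ_t [0,4]: t=0:+1/829440 t=1:−1/25920 t=2:+1/9216 t=3:−1/25920 t=4:+1/829440 = 7/207360
(3j)²=28/2431 [(4 6 6; 0 0 0)], sign=+1
Σ_t [0,1]: t=0:+1/725760 t=1:−1/967680 = 1/2903040
(3j)²=5/3094 [(4 6 6; 1 -5 4)], sign=+1
⇒ 4πI² = 90/3179
I = (+1)√(90/3179/(4π)) = 0.04746473
No selection rule forces the value: the integral is nonzero (none).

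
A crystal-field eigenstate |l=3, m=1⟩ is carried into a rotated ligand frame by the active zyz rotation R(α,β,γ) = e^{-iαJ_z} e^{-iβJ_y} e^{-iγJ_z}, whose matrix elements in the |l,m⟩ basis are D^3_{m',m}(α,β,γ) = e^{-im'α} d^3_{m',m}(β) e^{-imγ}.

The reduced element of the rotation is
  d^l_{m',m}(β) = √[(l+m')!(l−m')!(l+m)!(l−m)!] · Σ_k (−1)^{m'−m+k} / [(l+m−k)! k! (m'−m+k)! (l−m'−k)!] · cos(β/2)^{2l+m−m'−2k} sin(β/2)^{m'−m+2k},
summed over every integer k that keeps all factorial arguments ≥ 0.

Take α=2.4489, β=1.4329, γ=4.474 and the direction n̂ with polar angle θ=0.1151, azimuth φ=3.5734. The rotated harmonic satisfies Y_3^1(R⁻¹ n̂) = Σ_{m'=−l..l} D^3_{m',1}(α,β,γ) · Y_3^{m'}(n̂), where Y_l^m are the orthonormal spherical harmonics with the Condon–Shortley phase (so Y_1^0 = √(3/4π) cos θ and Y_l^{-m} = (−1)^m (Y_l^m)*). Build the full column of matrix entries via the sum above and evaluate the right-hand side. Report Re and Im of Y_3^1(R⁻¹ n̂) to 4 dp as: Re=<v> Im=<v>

Re=0.0348 Im=-0.2605

Need the full column D^3_{m',1} for m'=−3..3 at α=2.4489, β=1.4329, γ=4.4740.
cos(β/2)=0.754142, sin(β/2)=0.656712
d^3_{-3,1}: single k=4 term ⇒ +0.409685;  D = -0.394964+0.108839i
d^3_{-2,1}: k∈[3..4] ⇒ +0.768269 -0.291291 = +0.476978;  D = +0.434781+0.196146i
d^3_{-1,1}: k∈[2..4] ⇒ +0.836975 -0.846242 +0.080214 = +0.070947;  D = -0.031134-0.063750i
d^3_{0,1}: k∈[1..3] ⇒ +0.554920 -1.262394 +0.319093 = -0.388381;  D = +0.091711-0.377398i
d^3_{1,1}: k∈[0..2] ⇒ +0.183958 -1.115967 +0.634682 = -0.297328;  D = -0.238536+0.177495i
d^3_{2,1}: k∈[0..1] ⇒ -0.506570 +0.768269 = +0.261698;  D = -0.261331-0.013858i
d^3_{3,1}: single k=0 term ⇒ +0.540265;  D = +0.396897+0.366551i
Y_3^{m'}(θ=0.1151,φ=3.5734) and Σ D·Y over m':
  (-0.3950+0.1088i)·(-0.0002+0.0006i)  (+0.4348+0.1961i)·(+0.0087-0.0102i)  (-0.0311-0.0638i)·(-0.1326+0.0611i)  (+0.0917-0.3774i)·(+0.7170+0.0000i)  (-0.2385+0.1775i)·(+0.1326+0.0611i)  (-0.2613-0.0139i)·(+0.0087+0.0102i)  (+0.3969+0.3666i)·(+0.0002+0.0006i)
Y_3^1(R⁻¹ n̂) = +0.034792-0.260523i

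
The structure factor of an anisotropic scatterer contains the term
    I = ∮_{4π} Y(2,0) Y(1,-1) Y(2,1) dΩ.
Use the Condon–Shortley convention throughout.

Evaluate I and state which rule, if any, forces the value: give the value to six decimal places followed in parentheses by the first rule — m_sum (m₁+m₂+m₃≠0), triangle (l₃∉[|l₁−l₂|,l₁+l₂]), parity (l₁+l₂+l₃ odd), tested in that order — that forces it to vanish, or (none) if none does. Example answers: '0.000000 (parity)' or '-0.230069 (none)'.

Σlᵢ=5 odd — θ-integrand is odd under cosθ→−cosθ; I=0

0.000000 (parity)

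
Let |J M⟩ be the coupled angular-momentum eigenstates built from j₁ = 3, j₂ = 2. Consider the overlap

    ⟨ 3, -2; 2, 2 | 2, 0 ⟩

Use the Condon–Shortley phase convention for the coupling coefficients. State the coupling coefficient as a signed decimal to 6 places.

-0.597614

j₁+j₂−J=3  J+j₁−j₂=3  J−j₁+j₂=1  j₁+j₂+J+1=8
(j₁±m₁, j₂±m₂, J±M) = (1,5,4,0,2,2)
P² = 360/7
sum k=3..3:
  [3] −1/12 = -1/12
S = -1/12
C² = P²·S² = 5/14 ; C = -0.597614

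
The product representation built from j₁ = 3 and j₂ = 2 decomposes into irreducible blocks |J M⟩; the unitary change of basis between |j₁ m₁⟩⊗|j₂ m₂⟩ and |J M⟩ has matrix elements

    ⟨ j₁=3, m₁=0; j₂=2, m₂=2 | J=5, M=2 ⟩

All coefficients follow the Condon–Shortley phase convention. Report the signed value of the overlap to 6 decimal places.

+0.408248

√[11·0!6!4!/11! · 3!3!4!0!7!3!] = √(124416)
  +(−1)^0/∏(0,0,3,4,3,0)! = 1/864  (running 1/864)
⟨..|..⟩ = √(124416)·(1/864) = +0.408248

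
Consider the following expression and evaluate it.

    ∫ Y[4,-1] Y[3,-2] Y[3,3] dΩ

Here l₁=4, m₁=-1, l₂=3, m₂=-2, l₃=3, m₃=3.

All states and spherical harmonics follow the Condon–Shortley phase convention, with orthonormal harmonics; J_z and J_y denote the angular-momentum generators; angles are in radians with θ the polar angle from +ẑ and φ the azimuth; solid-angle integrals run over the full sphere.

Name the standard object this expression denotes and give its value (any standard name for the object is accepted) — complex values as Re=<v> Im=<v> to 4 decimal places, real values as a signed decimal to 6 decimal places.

Gaunt coefficient, +0.140463

This is a Gaunt coefficient — the integral of a triple product of spherical harmonics over the sphere.
Rules hold: Σm=0, L=10 even, 1≤3≤7.
N = 9·7·7 = 441
Δ = 4!·4!·2!/11! = 1/34650
Racah Σ t=1..3: t=1:−1/72 t=2:+1/16 t=3:−1/72 = 5/144
⇒ 3j(4 3 3; 0 0 0)² = 2/77, sgn -1
Racah Σ t=1..1: t=1:−1/288 = -1/288
⇒ 3j(4 3 3; -1 -2 3)² = 5/231, sgn -1
4πI² = N·(3j₀)²·(3jₘ)² = 30/121
I = +1·√(0.247934/4π) = 0.14046335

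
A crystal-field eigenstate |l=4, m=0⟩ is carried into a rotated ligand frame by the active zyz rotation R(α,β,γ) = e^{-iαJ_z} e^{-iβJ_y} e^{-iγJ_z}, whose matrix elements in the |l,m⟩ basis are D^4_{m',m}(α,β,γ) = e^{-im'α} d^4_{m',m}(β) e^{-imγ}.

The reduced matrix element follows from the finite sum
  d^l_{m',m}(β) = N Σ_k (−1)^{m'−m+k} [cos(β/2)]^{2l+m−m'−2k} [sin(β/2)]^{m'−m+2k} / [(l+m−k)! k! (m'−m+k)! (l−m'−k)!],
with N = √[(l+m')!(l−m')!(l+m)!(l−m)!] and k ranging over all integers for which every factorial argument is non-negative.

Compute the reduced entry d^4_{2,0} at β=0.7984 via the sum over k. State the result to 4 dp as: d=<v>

d=0.4885

d^4_{2,0}(β=0.7984) via the finite sum:
With c≡cos(β/2)=0.921372 and s≡sin(β/2)=0.388681, N=[720·2·24·24]^{1/2}=910.735966
Admissible k: 0..2 (factorial args all ≥0)
  k=0: (−1)^2·910.7360/(96)·0.9214^6·0.3887^2 = +0.876838
  k=1: (−1)^3·910.7360/(36)·0.9214^4·0.3887^4 = -0.416107
  k=2: (−1)^4·910.7360/(96)·0.9214^2·0.3887^6 = +0.027769
d^4_{2,0}(0.7984) = +0.876838 -0.416107 +0.027769 = +0.488499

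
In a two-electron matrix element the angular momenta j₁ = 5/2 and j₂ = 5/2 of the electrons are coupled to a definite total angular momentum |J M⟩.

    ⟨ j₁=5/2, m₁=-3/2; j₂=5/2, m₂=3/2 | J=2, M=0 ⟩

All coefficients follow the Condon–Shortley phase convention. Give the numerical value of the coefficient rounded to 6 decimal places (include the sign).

-0.109109

j₁+j₂−J=3  J+j₁−j₂=2  J−j₁+j₂=2  j₁+j₂+J+1=8
(j₁±m₁, j₂±m₂, J±M) = (1,4,4,1,2,2)
P² = 48/7
sum k=2..3:
  [2] +1/8 = 1/8
  [3] −1/6 = -1/6
S = -1/24
C² = P²·S² = 1/84 ; C = -0.109109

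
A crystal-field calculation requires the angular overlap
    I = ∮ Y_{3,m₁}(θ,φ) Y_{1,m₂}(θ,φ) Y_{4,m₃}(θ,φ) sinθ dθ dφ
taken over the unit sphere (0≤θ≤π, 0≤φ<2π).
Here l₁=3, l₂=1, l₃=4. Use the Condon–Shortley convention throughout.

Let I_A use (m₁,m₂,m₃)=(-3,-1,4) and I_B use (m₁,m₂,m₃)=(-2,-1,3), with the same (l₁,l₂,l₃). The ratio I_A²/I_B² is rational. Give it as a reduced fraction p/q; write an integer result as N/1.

Same 3,1,4: normalisation and zero-m 3j drop out of the ratio.
A: Δ: 0! 6! 2! / 9! → 1/252; sum: t=0:+1/1440 = 1/1440; 3j²(3 1 4; -3 -1 4) = Δ·Π!·Σ² = 1/9  (sign +1)
B: Δ: 0! 6! 2! / 9! → 1/252; sum: t=0:+1/240 = 1/240; 3j²(3 1 4; -2 -1 3) = Δ·Π!·Σ² = 1/12  (sign -1)
I_A²/I_B² = (1/9)/(1/12) = 4/3

4/3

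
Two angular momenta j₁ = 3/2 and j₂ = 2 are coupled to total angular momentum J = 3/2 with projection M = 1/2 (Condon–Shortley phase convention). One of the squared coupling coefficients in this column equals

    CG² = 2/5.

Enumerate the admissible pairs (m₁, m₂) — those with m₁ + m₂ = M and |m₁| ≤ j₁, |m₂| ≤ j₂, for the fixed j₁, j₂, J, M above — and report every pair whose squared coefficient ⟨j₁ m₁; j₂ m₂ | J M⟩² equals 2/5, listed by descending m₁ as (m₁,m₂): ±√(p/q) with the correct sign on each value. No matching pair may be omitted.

(3/2,-1): +√(2/5); (-3/2,2): +√(2/5)

Admissible pairs with m₁+m₂ = M = 1/2: (-3/2,2), (-1/2,1), (1/2,0), (3/2,-1)
  (m₁,m₂)=(3/2,-1): CG² = 2/5, CG = +√(2/5)   ← matches the target
  (m₁,m₂)=(1/2,0): CG² = 1/5, CG = −√(1/5)
  (m₁,m₂)=(-1/2,1): CG² = 0/1, CG = 0
  (m₁,m₂)=(-3/2,2): CG² = 2/5, CG = +√(2/5)   ← matches the target
Pairs with CG² = 2/5: (3/2,-1): +√(2/5); (-3/2,2): +√(2/5)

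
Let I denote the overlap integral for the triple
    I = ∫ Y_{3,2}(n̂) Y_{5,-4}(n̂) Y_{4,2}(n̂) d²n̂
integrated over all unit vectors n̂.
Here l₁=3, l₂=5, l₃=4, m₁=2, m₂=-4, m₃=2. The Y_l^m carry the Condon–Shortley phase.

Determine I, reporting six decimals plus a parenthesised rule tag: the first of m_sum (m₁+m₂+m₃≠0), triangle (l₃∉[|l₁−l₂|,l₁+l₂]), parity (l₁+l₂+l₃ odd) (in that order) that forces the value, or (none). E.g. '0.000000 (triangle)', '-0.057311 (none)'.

0.143343 (none)

Checks pass: Σm=0; 12 even; l₃=4∈[2,8].
(2·3+1)(2·5+1)(2·4+1) = 693
Δ: 4! 2! 6! / 13! → 1/180180
sum: t=1:−1/576 t=2:+1/144 t=3:−1/576 = 1/288
3j²(3 5 4; 0 0 0) = Δ·Π!·Σ² = 20/1001  (sign +1)
sum: t=0:+1/2880 t=1:−1/8640 = 1/4320
3j²(3 5 4; 2 -4 2) = Δ·Π!·Σ² = 8/429  (sign +1)
combine: 4πI² = 693·20/1001·8/429 = 480/1859
take √, sign +1: I = 0.14334284
No selection rule forces the value: the integral is nonzero (none).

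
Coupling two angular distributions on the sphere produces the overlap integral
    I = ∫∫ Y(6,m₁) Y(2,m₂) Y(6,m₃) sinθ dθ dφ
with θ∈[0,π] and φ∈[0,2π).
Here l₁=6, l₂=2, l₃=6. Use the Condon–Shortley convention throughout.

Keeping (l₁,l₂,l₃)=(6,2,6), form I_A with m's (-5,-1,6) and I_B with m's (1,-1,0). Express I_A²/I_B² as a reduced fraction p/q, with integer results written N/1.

242/7

l's match ⇒ only the (l;m) 3-j factors differ between A and B.
A: triangle coeff Δ(6,2,6) = 1/90090; Σ_t [1,1]: t=1:−1/7257600 = -1/7257600; (3j)²=11/455 [(6 2 6; -5 -1 6)], sign=-1
B: triangle coeff Δ(6,2,6) = 1/90090; Σ_t [0,1]: t=0:+1/28800 t=1:−1/34560 = 1/172800; (3j)²=1/1430 [(6 2 6; 1 -1 0)], sign=+1
I_A²/I_B² = (11/455)/(1/1430) = 242/7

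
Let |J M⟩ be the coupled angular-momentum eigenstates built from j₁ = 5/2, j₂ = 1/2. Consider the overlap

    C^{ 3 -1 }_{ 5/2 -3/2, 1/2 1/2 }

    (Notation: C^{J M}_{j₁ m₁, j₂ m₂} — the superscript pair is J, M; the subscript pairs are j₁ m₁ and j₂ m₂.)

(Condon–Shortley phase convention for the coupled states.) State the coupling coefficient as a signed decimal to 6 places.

+√(1/3) ≈ +0.577350

j₁+j₂−J=0  J+j₁−j₂=5  J−j₁+j₂=1  j₁+j₂+J+1=7
(j₁±m₁, j₂±m₂, J±M) = (1,4,1,0,2,4)
P² = 192
sum k=0..0:
  [0] +1/24 = 1/24
S = 1/24
C² = P²·S² = 1/3 ; C = +0.577350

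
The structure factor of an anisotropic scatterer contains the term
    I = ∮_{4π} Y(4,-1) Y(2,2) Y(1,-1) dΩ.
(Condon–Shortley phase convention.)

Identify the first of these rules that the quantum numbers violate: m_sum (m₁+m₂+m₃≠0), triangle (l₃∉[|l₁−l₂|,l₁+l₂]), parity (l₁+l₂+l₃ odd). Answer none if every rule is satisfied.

m₁+m₂+m₃ = -1 + 2 − 1 = 0  ✓
triangle: need |l₁−l₂| ≤ l₃ ≤ l₁+l₂ = [2,6]; l₃=1 is outside  ✗
parity: l₁+l₂+l₃ = 7 is odd

triangle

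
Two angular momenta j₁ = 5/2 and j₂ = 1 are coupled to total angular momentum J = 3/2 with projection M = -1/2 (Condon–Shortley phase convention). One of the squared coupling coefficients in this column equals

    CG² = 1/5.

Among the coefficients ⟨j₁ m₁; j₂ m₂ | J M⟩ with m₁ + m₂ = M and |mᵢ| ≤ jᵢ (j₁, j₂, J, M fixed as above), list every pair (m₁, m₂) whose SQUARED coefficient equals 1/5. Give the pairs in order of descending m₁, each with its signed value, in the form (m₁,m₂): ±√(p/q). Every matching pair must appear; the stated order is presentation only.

Admissible pairs with m₁+m₂ = M = -1/2: (-3/2,1), (-1/2,0), (1/2,-1)
  (m₁,m₂)=(1/2,-1): CG² = 1/5, CG = +√(1/5)   ← matches the target
  (m₁,m₂)=(-1/2,0): CG² = 2/5, CG = −√(2/5)
  (m₁,m₂)=(-3/2,1): CG² = 2/5, CG = +√(2/5)
Pairs with CG² = 1/5: (1/2,-1): +√(1/5)

(1/2,-1): +√(1/5)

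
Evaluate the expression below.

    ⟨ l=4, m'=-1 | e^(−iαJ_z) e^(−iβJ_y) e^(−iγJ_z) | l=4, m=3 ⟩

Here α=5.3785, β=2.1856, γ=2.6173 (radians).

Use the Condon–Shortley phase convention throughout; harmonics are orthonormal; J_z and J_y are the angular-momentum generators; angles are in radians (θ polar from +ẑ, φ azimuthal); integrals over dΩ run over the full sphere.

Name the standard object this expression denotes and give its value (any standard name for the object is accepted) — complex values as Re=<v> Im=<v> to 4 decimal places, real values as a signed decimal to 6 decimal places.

Wigner D-matrix element, Re=0.3571 Im=0.2818

This is a Wigner D-matrix element — the rotation-matrix element ⟨l m'| R(α,β,γ) |l m⟩ in the angular-momentum basis.
D^4_{-1,3}(5.3785,2.1856,2.6173) = e^{-i·-1·5.3785}·d^4_{-1,3}(2.1856)·e^{-i·3·2.6173}. Compute d first:
Half-angle: c=0.460001, s=0.887918. N=√(6·120·5040·1)=1904.940944
Admissible k: 4..5 (factorial args all ≥0)
  k=4: (−1)^0·1904.9409/(144)·0.4600^4·0.8879^4 = +0.368168
  k=5: (−1)^1·1904.9409/(240)·0.4600^2·0.8879^6 = -0.823050
d^4_{-1,3}(2.1856) = +0.368168 -0.823050 = -0.454882
Phases: e^{-i·(-1)·5.3785}=+0.617933-0.786231i, e^{-i·(3)·2.6173}=+0.002082-0.999998i ⇒ D=+0.357056+0.281830i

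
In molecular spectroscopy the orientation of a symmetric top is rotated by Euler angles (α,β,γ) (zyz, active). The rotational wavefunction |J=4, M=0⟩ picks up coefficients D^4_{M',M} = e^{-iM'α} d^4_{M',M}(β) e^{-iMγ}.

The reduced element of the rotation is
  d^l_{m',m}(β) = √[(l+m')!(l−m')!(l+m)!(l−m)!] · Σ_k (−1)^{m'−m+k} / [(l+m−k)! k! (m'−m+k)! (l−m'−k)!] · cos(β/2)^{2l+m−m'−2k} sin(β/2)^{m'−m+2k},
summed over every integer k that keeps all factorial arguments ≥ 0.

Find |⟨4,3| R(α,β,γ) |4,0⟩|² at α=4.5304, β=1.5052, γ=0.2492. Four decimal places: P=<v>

First d^4_{3,0}(β=1.5052), then the phase factors e^{-i(3)α} and e^{-i(0)γ}:
With c≡cos(β/2)=0.729914 and s≡sin(β/2)=0.683539, N=[5040·1·24·24]^{1/2}=1703.830978
k∈{0,1} keeps every argument non-negative
  k=0: (−1)^3·1703.8310/(144)·0.7299^5·0.6835^3 = -0.782911
  k=1: (−1)^4·1703.8310/(144)·0.7299^3·0.6835^5 = +0.686587
d^4_{3,0}(1.5052) = -0.782911 +0.686587 = -0.096325
|D^4_{3,0}|² = |d^4_{3,0}(β)|² = (-0.096325)² = 0.009278 (the z-rotation phases have unit modulus)

P=0.0093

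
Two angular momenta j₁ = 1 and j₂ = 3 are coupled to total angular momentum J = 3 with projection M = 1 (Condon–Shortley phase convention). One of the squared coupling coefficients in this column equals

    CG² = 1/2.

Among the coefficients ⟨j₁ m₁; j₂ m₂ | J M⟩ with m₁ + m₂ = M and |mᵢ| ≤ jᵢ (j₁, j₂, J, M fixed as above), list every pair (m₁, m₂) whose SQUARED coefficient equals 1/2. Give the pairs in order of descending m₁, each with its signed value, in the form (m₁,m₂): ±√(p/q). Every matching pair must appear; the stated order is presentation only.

(1,0): +√(1/2)

Admissible pairs with m₁+m₂ = M = 1: (-1,2), (0,1), (1,0)
  (m₁,m₂)=(1,0): CG² = 1/2, CG = +√(1/2)   ← matches the target
  (m₁,m₂)=(0,1): CG² = 1/12, CG = −√(1/12)
  (m₁,m₂)=(-1,2): CG² = 5/12, CG = −√(5/12)
Pairs with CG² = 1/2: (1,0): +√(1/2)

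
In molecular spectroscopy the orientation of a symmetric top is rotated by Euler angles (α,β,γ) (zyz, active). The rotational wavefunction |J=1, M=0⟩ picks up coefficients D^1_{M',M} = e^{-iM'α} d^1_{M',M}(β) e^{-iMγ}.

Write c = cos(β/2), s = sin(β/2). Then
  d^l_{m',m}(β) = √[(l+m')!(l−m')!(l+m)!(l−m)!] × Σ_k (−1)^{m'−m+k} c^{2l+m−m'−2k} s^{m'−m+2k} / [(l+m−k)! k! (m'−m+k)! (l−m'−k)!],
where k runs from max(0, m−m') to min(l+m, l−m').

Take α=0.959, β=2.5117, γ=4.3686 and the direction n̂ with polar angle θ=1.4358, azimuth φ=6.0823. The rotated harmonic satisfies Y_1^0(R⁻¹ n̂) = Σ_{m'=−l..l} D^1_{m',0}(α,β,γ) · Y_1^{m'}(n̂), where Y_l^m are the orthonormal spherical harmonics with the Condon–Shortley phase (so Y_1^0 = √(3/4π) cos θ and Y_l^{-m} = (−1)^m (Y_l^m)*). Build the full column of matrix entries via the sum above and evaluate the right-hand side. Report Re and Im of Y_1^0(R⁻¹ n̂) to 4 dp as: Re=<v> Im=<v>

Need the full column D^1_{m',0} for m'=−1..1 at α=0.9590, β=2.5117, γ=4.3686.
cos(β/2)=0.309765, sin(β/2)=0.950813
d^1_{-1,0}: single k=1 term ⇒ +0.416527;  D = +0.239228+0.340976i
d^1_{0,0}: k∈[0..1] ⇒ +0.095955 -0.904045 = -0.808091;  D = -0.808091+0.000000i
d^1_{1,0}: single k=0 term ⇒ -0.416527;  D = -0.239228+0.340976i
Y_1^{m'}(θ=1.4358,φ=6.0823) and Σ D·Y over m':
  (+0.2392+0.3410i)·(+0.3355+0.0683i)  (-0.8081+0.0000i)·(+0.0658+0.0000i)  (-0.2392+0.3410i)·(-0.3355+0.0683i)
Y_1^0(R⁻¹ n̂) = +0.060781+0.000000i

Re=0.0608 Im=0.0000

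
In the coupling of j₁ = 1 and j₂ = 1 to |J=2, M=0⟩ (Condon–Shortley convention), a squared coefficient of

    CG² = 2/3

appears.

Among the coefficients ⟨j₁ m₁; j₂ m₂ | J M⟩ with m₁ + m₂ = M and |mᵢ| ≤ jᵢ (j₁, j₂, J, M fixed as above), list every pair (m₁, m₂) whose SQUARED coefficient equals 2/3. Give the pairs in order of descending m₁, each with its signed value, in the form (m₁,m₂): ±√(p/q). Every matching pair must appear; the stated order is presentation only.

(0,0): +√(2/3)

Admissible pairs with m₁+m₂ = M = 0: (-1,1), (0,0), (1,-1)
  (m₁,m₂)=(1,-1): CG² = 1/6, CG = +√(1/6)
  (m₁,m₂)=(0,0): CG² = 2/3, CG = +√(2/3)   ← matches the target
  (m₁,m₂)=(-1,1): CG² = 1/6, CG = +√(1/6)
Pairs with CG² = 2/3: (0,0): +√(2/3)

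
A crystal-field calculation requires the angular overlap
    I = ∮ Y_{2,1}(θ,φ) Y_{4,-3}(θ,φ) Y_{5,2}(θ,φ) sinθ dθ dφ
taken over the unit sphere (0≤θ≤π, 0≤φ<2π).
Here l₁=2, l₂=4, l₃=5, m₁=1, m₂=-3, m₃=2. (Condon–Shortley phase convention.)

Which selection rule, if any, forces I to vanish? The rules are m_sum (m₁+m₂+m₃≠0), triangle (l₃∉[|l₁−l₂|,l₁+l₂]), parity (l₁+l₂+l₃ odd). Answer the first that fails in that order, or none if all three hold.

m₁+m₂+m₃ = 1 − 3 + 2 = 0  ✓
triangle: |2−4|=2 ≤ l₃=5 ≤ 2+4=6  ✓
parity: l₁+l₂+l₃ = 11 is odd  ✗

parity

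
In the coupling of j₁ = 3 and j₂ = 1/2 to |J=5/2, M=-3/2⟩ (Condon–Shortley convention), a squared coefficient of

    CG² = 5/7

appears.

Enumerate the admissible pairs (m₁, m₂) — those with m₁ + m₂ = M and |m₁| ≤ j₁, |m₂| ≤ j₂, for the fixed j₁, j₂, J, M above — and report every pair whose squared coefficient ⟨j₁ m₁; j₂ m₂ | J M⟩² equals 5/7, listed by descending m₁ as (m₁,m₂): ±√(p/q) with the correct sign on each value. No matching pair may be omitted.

Admissible pairs with m₁+m₂ = M = -3/2: (-2,1/2), (-1,-1/2)
  (m₁,m₂)=(-1,-1/2): CG² = 2/7, CG = +√(2/7)
  (m₁,m₂)=(-2,1/2): CG² = 5/7, CG = −√(5/7)   ← matches the target
Pairs with CG² = 5/7: (-2,1/2): −√(5/7)

(-2,1/2): −√(5/7)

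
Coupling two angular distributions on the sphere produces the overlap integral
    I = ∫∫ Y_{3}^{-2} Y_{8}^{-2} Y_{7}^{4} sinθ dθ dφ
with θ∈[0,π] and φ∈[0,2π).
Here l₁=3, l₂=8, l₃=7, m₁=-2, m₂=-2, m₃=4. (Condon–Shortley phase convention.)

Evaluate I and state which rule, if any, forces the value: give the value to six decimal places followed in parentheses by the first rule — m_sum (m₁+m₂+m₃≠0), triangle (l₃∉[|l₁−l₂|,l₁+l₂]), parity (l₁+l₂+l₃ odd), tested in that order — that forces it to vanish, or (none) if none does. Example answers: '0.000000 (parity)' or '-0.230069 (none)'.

-0.160034 (none)

m-sum 0 ✓  L=18 even ✓  5≤7≤11 ✓
Π(2lᵢ+1) = 7×17×15 = 1785
triangle coeff Δ(3,8,7) = 1/5290740
Σ_t [1,3]: t=1:−1/7257600 t=2:+1/2073600 t=3:−1/7257600 = 1/4838400
(3j)²=252/20995 [(3 8 7; 0 0 0)], sign=-1
Σ_t [3,4]: t=3:−1/26127360 t=4:+1/174182400 = -17/522547200
(3j)²=935/62244 [(3 8 7; -2 -2 4)], sign=+1
⇒ 4πI² = 19635/61009
I = (-1)√(19635/61009/(4π)) = -0.16003448
No selection rule forces the value: the integral is nonzero (none).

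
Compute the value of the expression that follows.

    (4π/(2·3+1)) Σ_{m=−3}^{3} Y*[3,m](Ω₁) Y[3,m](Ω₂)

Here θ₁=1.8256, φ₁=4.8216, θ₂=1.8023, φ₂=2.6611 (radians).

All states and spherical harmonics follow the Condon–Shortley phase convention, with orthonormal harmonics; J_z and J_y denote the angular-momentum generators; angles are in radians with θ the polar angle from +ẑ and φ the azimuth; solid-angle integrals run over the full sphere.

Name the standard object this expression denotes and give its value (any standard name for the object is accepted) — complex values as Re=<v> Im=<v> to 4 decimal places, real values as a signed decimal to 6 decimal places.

Legendre polynomial (addition theorem), +0.446017

This sum is the spherical-harmonic addition theorem: it equals the Legendre polynomial P_l(cos γ) of the angle γ between the two directions.
Addition theorem: P_3(cos γ) = (4π/7) Σ_m Y*_{lm}(Ω₁) Y_{lm}(Ω₂), m = −3…3:
  m=-3: Y*=(-0.121674, 0.357989)  Y=(-0.049612, -0.381503)  product (0.142610, 0.028658)
  m=-2: Y*=(0.235500, 0.052272)  Y=(-0.127223, -0.182102)  product (-0.020442, -0.049535)
  m=-1: Y*=(-0.023259, 0.212128)  Y=(0.205519, 0.107124)  product (-0.027504, 0.041105)
  m=+0: Y*=(0.252304, -0.000000)  Y=(0.234329, 0.000000)  product (0.059122, 0.000000)
  m=+1: Y*=(0.023259, 0.212128)  Y=(-0.205519, 0.107124)  product (-0.027504, -0.041105)
  m=+2: Y*=(0.235500, -0.052272)  Y=(-0.127223, 0.182102)  product (-0.020442, 0.049535)
  m=+3: Y*=(0.121674, 0.357989)  Y=(0.049612, -0.381503)  product (0.142610, -0.028658)
Σ over m = (0.248450, 0.000000); ×(4π/7) → (0.446017, 0.000000). Real part: 0.446017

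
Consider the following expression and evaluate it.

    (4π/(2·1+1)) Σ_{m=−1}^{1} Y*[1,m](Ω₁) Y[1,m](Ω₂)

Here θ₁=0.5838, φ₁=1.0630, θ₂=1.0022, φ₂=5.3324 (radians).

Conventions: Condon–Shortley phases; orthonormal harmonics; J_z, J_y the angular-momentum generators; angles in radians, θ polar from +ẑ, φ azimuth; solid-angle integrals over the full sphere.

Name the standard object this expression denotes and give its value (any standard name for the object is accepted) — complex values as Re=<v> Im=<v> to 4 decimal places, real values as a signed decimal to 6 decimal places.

This sum is the spherical-harmonic addition theorem: it equals the Legendre polynomial P_l(cos γ) of the angle γ between the two directions.
Term-by-term m-sum for l=1 (normalisation 4π/3 = 4.188790):
  m=-1: Y*=+0.092600+0.166406i  Y=+0.169161+0.236945i  product -0.023765+0.050091i
  m=+0: Y*=+0.407677-0.000000i  Y=+0.263088+0.000000i  product +0.107255+0.000000i
  m=+1: Y*=-0.092600+0.166406i  Y=-0.169161+0.236945i  product -0.023765-0.050091i
Total Σ_m = +0.059725+0.000000i. Multiply by 4.188790: +0.250177+0.000000i. P_1(cos γ) = 0.250177

Legendre polynomial (addition theorem), +0.250177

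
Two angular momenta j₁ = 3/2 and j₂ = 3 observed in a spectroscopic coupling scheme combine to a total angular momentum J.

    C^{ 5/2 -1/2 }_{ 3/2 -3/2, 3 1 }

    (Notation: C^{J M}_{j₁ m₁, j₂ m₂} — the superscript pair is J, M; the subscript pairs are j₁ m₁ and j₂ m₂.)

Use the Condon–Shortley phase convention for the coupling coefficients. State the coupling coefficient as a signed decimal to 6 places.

j₁+j₂−J=2  J+j₁−j₂=1  J−j₁+j₂=4  j₁+j₂+J+1=8
(j₁±m₁, j₂±m₂, J±M) = (0,3,4,2,2,3)
P² = 864/35
sum k=2..2:
  [2] +1/8 = 1/8
S = 1/8
C² = P²·S² = 27/70 ; C = +0.621059

+√(27/70) = +0.621059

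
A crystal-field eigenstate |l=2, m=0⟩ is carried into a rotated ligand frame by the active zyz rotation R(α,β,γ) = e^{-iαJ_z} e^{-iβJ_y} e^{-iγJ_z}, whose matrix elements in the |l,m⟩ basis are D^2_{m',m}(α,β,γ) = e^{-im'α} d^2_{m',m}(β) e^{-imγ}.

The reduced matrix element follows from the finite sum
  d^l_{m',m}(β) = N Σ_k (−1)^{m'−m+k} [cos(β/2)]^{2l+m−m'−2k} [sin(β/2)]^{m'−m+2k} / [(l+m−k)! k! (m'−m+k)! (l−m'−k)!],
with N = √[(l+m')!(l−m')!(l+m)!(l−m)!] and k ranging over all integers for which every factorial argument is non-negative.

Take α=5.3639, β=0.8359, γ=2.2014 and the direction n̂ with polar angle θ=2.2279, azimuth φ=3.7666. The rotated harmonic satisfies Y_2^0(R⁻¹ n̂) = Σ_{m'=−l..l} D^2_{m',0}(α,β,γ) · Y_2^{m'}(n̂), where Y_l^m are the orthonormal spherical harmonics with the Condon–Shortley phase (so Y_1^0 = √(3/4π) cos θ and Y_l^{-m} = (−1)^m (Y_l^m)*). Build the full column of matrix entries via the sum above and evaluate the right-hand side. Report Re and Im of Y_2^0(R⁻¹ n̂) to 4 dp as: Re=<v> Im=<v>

Need the full column D^2_{m',0} for m'=−2..2 at α=5.3639, β=0.8359, γ=2.2014.
cos(β/2)=0.913923, sin(β/2)=0.405888
d^2_{-2,0}: single k=2 term ⇒ +0.337060;  D = -0.089181-0.325048i
d^2_{-1,0}: k∈[1..2] ⇒ +0.758945 -0.149694 = +0.609251;  D = +0.369443-0.484458i
d^2_{0,0}: k∈[0..2] ⇒ +0.697651 -0.550416 +0.027141 = +0.174376;  D = +0.174376+0.000000i
d^2_{1,0}: k∈[0..1] ⇒ -0.758945 +0.149694 = -0.609251;  D = -0.369443-0.484458i
d^2_{2,0}: single k=0 term ⇒ +0.337060;  D = -0.089181+0.325048i
Y_2^{m'}(θ=2.2279,φ=3.7666) and Σ D·Y over m':
  (-0.0892-0.3250i)·(+0.0764-0.2298i)  (+0.3694-0.4845i)·(+0.3030-0.2186i)  (+0.1744+0.0000i)·(+0.0376+0.0000i)  (-0.3694-0.4845i)·(-0.3030-0.2186i)  (-0.0892+0.3250i)·(+0.0764+0.2298i)
Y_2^0(R⁻¹ n̂) = -0.144383-0.000000i

Re=-0.1444 Im=0.0000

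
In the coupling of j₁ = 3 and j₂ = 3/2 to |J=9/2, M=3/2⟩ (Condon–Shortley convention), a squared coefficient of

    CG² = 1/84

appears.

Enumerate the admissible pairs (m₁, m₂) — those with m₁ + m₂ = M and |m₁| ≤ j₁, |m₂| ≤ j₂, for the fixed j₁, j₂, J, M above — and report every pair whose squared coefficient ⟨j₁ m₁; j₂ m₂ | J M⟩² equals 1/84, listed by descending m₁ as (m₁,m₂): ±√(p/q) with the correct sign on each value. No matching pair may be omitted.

Admissible pairs with m₁+m₂ = M = 3/2: (0,3/2), (1,1/2), (2,-1/2), (3,-3/2)
  (m₁,m₂)=(3,-3/2): CG² = 1/84, CG = +√(1/84)   ← matches the target
  (m₁,m₂)=(2,-1/2): CG² = 3/14, CG = +√(3/14)
  (m₁,m₂)=(1,1/2): CG² = 15/28, CG = +√(15/28)
  (m₁,m₂)=(0,3/2): CG² = 5/21, CG = +√(5/21)
Pairs with CG² = 1/84: (3,-3/2): +√(1/84)

(3,-3/2): +√(1/84)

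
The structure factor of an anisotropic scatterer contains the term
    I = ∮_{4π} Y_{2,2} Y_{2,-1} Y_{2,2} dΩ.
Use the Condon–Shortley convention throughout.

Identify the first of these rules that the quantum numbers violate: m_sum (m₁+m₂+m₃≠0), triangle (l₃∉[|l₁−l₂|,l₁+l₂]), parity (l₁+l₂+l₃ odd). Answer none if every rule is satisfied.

m_sum

azimuthal sum: 2 − 1 + 2 = 3  ✗
0 ≤ 2 ≤ 4 (triangle on l)
L = 2 + 2 + 2 = 6 (even)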